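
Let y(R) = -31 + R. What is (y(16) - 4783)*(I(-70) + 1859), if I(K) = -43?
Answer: -8713168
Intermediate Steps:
(y(16) - 4783)*(I(-70) + 1859) = ((-31 + 16) - 4783)*(-43 + 1859) = (-15 - 4783)*1816 = -4798*1816 = -8713168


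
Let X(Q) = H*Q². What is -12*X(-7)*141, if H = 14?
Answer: -1160712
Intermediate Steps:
X(Q) = 14*Q²
-12*X(-7)*141 = -168*(-7)²*141 = -168*49*141 = -12*686*141 = -8232*141 = -1160712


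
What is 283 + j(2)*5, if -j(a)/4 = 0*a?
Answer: 283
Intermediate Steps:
j(a) = 0 (j(a) = -0*a = -4*0 = 0)
283 + j(2)*5 = 283 + 0*5 = 283 + 0 = 283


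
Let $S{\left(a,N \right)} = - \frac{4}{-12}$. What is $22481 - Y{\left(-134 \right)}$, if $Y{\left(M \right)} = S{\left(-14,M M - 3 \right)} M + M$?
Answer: $\frac{67979}{3} \approx 22660.0$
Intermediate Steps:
$S{\left(a,N \right)} = \frac{1}{3}$ ($S{\left(a,N \right)} = \left(-4\right) \left(- \frac{1}{12}\right) = \frac{1}{3}$)
$Y{\left(M \right)} = \frac{4 M}{3}$ ($Y{\left(M \right)} = \frac{M}{3} + M = \frac{4 M}{3}$)
$22481 - Y{\left(-134 \right)} = 22481 - \frac{4}{3} \left(-134\right) = 22481 - - \frac{536}{3} = 22481 + \frac{536}{3} = \frac{67979}{3}$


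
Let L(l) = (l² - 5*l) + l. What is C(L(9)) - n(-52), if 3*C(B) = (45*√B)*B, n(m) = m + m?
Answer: 104 + 2025*√5 ≈ 4632.0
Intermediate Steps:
n(m) = 2*m
L(l) = l² - 4*l
C(B) = 15*B^(3/2) (C(B) = ((45*√B)*B)/3 = (45*B^(3/2))/3 = 15*B^(3/2))
C(L(9)) - n(-52) = 15*(9*(-4 + 9))^(3/2) - 2*(-52) = 15*(9*5)^(3/2) - 1*(-104) = 15*45^(3/2) + 104 = 15*(135*√5) + 104 = 2025*√5 + 104 = 104 + 2025*√5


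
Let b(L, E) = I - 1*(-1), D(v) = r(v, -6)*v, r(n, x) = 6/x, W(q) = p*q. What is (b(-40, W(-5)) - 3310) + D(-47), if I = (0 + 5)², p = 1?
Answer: -3237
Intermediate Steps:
W(q) = q (W(q) = 1*q = q)
I = 25 (I = 5² = 25)
D(v) = -v (D(v) = (6/(-6))*v = (6*(-⅙))*v = -v)
b(L, E) = 26 (b(L, E) = 25 - 1*(-1) = 25 + 1 = 26)
(b(-40, W(-5)) - 3310) + D(-47) = (26 - 3310) - 1*(-47) = -3284 + 47 = -3237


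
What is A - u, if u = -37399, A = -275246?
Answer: -237847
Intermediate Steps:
A - u = -275246 - 1*(-37399) = -275246 + 37399 = -237847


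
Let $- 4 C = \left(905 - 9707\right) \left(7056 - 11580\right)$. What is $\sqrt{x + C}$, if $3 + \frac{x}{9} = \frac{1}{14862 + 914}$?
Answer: $\frac{3 i \sqrt{17205862586470}}{3944} \approx 3155.2 i$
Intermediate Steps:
$C = -9955062$ ($C = - \frac{\left(905 - 9707\right) \left(7056 - 11580\right)}{4} = - \frac{\left(-8802\right) \left(7056 - 11580\right)}{4} = - \frac{\left(-8802\right) \left(-4524\right)}{4} = \left(- \frac{1}{4}\right) 39820248 = -9955062$)
$x = - \frac{425943}{15776}$ ($x = -27 + \frac{9}{14862 + 914} = -27 + \frac{9}{15776} = - \frac{425943}{15776} \approx -26.999$)
$\sqrt{x + C} = \sqrt{- \frac{425943}{15776} - 9955062} = \sqrt{- \frac{157051484055}{15776}} = \frac{3 i \sqrt{17205862586470}}{3944}$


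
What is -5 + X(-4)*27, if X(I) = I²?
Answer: 427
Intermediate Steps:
-5 + X(-4)*27 = -5 + (-4)²*27 = -5 + 16*27 = -5 + 432 = 427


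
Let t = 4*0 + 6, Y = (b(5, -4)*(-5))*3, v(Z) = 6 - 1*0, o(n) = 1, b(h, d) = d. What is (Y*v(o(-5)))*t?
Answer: 2160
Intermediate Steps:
v(Z) = 6 (v(Z) = 6 + 0 = 6)
Y = 60 (Y = -4*(-5)*3 = 20*3 = 60)
t = 6 (t = 0 + 6 = 6)
(Y*v(o(-5)))*t = (60*6)*6 = 360*6 = 2160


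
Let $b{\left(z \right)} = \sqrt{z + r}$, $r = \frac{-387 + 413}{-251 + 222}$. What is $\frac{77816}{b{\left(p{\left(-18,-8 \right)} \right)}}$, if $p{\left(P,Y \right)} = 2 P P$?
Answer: $\frac{38908 \sqrt{544214}}{9383} \approx 3059.0$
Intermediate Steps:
$p{\left(P,Y \right)} = 2 P^{2}$
$r = - \frac{26}{29}$ ($r = \frac{26}{-29} = 26 \left(- \frac{1}{29}\right) = - \frac{26}{29} \approx -0.89655$)
$b{\left(z \right)} = \sqrt{- \frac{26}{29} + z}$ ($b{\left(z \right)} = \sqrt{z - \frac{26}{29}} = \sqrt{- \frac{26}{29} + z}$)
$\frac{77816}{b{\left(p{\left(-18,-8 \right)} \right)}} = \frac{77816}{\frac{1}{29} \sqrt{-754 + 841 \cdot 2 \left(-18\right)^{2}}} = \frac{77816}{\frac{1}{29} \sqrt{-754 + 841 \cdot 2 \cdot 324}} = \frac{77816}{\frac{1}{29} \sqrt{-754 + 841 \cdot 648}} = \frac{77816}{\frac{1}{29} \sqrt{-754 + 544968}} = \frac{77816}{\frac{1}{29} \sqrt{544214}} = 77816 \frac{\sqrt{544214}}{18766} = \frac{38908 \sqrt{544214}}{9383}$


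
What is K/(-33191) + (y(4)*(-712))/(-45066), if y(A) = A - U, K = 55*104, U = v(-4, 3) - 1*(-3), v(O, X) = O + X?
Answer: -105256768/747892803 ≈ -0.14074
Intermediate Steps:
U = 2 (U = (-4 + 3) - 1*(-3) = -1 + 3 = 2)
K = 5720
y(A) = -2 + A (y(A) = A - 1*2 = A - 2 = -2 + A)
K/(-33191) + (y(4)*(-712))/(-45066) = 5720/(-33191) + ((-2 + 4)*(-712))/(-45066) = 5720*(-1/33191) + (2*(-712))*(-1/45066) = -5720/33191 - 1424*(-1/45066) = -5720/33191 + 712/22533 = -105256768/747892803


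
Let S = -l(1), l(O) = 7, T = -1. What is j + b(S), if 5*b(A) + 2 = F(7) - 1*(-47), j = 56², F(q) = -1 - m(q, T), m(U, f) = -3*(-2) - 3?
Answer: 15721/5 ≈ 3144.2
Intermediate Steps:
m(U, f) = 3 (m(U, f) = 6 - 3 = 3)
F(q) = -4 (F(q) = -1 - 1*3 = -1 - 3 = -4)
j = 3136
S = -7 (S = -1*7 = -7)
b(A) = 41/5 (b(A) = -⅖ + (-4 - 1*(-47))/5 = -⅖ + (-4 + 47)/5 = -⅖ + (⅕)*43 = -⅖ + 43/5 = 41/5)
j + b(S) = 3136 + 41/5 = 15721/5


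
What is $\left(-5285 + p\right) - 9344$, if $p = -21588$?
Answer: $-36217$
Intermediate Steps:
$\left(-5285 + p\right) - 9344 = \left(-5285 - 21588\right) - 9344 = -26873 - 9344 = -36217$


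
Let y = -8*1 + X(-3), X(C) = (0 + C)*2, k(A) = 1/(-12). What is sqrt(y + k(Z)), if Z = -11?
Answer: 13*I*sqrt(3)/6 ≈ 3.7528*I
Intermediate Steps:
k(A) = -1/12
X(C) = 2*C (X(C) = C*2 = 2*C)
y = -14 (y = -8*1 + 2*(-3) = -8 - 6 = -14)
sqrt(y + k(Z)) = sqrt(-14 - 1/12) = sqrt(-169/12) = 13*I*sqrt(3)/6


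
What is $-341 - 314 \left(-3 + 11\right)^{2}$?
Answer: $-20437$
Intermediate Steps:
$-341 - 314 \left(-3 + 11\right)^{2} = -341 - 314 \cdot 8^{2} = -341 - 20096 = -20437$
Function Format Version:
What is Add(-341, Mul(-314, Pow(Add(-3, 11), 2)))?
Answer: -20437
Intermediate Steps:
Add(-341, Mul(-314, Pow(Add(-3, 11), 2))) = Add(-341, Mul(-314, Pow(8, 2))) = Add(-341, Mul(-314, 64)) = Add(-341, -20096) = -20437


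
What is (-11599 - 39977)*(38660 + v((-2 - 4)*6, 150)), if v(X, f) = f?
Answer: -2001664560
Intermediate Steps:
(-11599 - 39977)*(38660 + v((-2 - 4)*6, 150)) = (-11599 - 39977)*(38660 + 150) = -51576*38810 = -2001664560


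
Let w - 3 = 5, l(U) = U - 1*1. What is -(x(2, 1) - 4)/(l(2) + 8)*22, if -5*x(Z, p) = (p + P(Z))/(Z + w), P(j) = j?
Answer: 2233/225 ≈ 9.9244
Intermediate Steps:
l(U) = -1 + U (l(U) = U - 1 = -1 + U)
w = 8 (w = 3 + 5 = 8)
x(Z, p) = -(Z + p)/(5*(8 + Z)) (x(Z, p) = -(p + Z)/(5*(Z + 8)) = -(Z + p)/(5*(8 + Z)))
-(x(2, 1) - 4)/(l(2) + 8)*22 = -((-1*2 - 1*1)/(5*(8 + 2)) - 4)/((-1 + 2) + 8)*22 = -((1/5)*(-2 - 1)/10 - 4)/(1 + 8)*22 = -((1/5)*(1/10)*(-3) - 4)/9*22 = -(-3/50 - 4)/9*22 = -(-203)/(50*9)*22 = -1*(-203/450)*22 = (203/450)*22 = 2233/225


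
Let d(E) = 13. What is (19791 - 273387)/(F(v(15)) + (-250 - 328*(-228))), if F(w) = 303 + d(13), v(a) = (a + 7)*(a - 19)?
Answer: -42266/12475 ≈ -3.3881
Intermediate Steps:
v(a) = (-19 + a)*(7 + a) (v(a) = (7 + a)*(-19 + a) = (-19 + a)*(7 + a))
F(w) = 316 (F(w) = 303 + 13 = 316)
(19791 - 273387)/(F(v(15)) + (-250 - 328*(-228))) = (19791 - 273387)/(316 + (-250 - 328*(-228))) = -253596/(316 + (-250 + 74784)) = -253596/(316 + 74534) = -253596/74850 = -253596*1/74850 = -42266/12475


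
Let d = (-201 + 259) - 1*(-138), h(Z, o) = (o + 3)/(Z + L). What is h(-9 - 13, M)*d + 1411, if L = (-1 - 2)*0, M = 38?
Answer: 11503/11 ≈ 1045.7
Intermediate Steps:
L = 0 (L = -3*0 = 0)
h(Z, o) = (3 + o)/Z (h(Z, o) = (o + 3)/(Z + 0) = (3 + o)/Z)
d = 196 (d = 58 + 138 = 196)
h(-9 - 13, M)*d + 1411 = ((3 + 38)/(-9 - 13))*196 + 1411 = (41/(-22))*196 + 1411 = -1/22*41*196 + 1411 = -41/22*196 + 1411 = -4018/11 + 1411 = 11503/11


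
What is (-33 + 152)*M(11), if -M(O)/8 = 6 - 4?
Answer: -1904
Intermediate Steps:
M(O) = -16 (M(O) = -8*(6 - 4) = -8*2 = -16)
(-33 + 152)*M(11) = (-33 + 152)*(-16) = 119*(-16) = -1904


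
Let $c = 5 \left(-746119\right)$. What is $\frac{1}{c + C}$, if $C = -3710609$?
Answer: $- \frac{1}{7441204} \approx -1.3439 \cdot 10^{-7}$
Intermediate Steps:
$c = -3730595$
$\frac{1}{c + C} = \frac{1}{-3730595 - 3710609} = \frac{1}{-7441204} = - \frac{1}{7441204}$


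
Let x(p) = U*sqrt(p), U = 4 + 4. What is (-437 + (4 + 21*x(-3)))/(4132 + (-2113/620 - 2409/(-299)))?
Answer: -80269540/766851953 + 4449120*I*sqrt(3)/109550279 ≈ -0.10467 + 0.070343*I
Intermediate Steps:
U = 8
x(p) = 8*sqrt(p)
(-437 + (4 + 21*x(-3)))/(4132 + (-2113/620 - 2409/(-299))) = (-437 + (4 + 21*(8*sqrt(-3))))/(4132 + (-2113/620 - 2409/(-299))) = (-437 + (4 + 21*(8*(I*sqrt(3)))))/(4132 + (-2113*1/620 - 2409*(-1/299))) = (-437 + (4 + 21*(8*I*sqrt(3))))/(4132 + (-2113/620 + 2409/299)) = (-437 + (4 + 168*I*sqrt(3)))/(4132 + 861793/185380) = (-433 + 168*I*sqrt(3))/(766851953/185380) = (-433 + 168*I*sqrt(3))*(185380/766851953) = -80269540/766851953 + 4449120*I*sqrt(3)/109550279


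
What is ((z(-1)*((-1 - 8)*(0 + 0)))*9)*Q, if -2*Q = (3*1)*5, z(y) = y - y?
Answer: 0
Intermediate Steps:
z(y) = 0
Q = -15/2 (Q = -3*1*5/2 = -3*5/2 = -½*15 = -15/2 ≈ -7.5000)
((z(-1)*((-1 - 8)*(0 + 0)))*9)*Q = ((0*((-1 - 8)*(0 + 0)))*9)*(-15/2) = ((0*(-9*0))*9)*(-15/2) = ((0*0)*9)*(-15/2) = (0*9)*(-15/2) = 0*(-15/2) = 0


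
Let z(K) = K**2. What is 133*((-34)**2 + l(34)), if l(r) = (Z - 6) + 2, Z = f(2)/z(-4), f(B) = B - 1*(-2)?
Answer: 612997/4 ≈ 1.5325e+5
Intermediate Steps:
f(B) = 2 + B (f(B) = B + 2 = 2 + B)
Z = 1/4 (Z = (2 + 2)/((-4)**2) = 4/16 = 4*(1/16) = 1/4 ≈ 0.25000)
l(r) = -15/4 (l(r) = (1/4 - 6) + 2 = -23/4 + 2 = -15/4)
133*((-34)**2 + l(34)) = 133*((-34)**2 - 15/4) = 133*(1156 - 15/4) = 133*(4609/4) = 612997/4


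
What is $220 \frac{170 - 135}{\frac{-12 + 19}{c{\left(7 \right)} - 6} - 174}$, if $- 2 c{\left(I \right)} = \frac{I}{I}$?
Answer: $- \frac{25025}{569} \approx -43.981$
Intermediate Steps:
$c{\left(I \right)} = - \frac{1}{2}$ ($c{\left(I \right)} = - \frac{I \frac{1}{I}}{2} = \left(- \frac{1}{2}\right) 1 = - \frac{1}{2}$)
$220 \frac{170 - 135}{\frac{-12 + 19}{c{\left(7 \right)} - 6} - 174} = 220 \frac{170 - 135}{\frac{-12 + 19}{- \frac{1}{2} - 6} - 174} = 220 \frac{35}{\frac{7}{- \frac{13}{2}} - 174} = 220 \frac{35}{7 \left(- \frac{2}{13}\right) - 174} = 220 \frac{35}{- \frac{14}{13} - 174} = 220 \frac{35}{- \frac{2276}{13}} = 220 \cdot 35 \left(- \frac{13}{2276}\right) = 220 \left(- \frac{455}{2276}\right) = - \frac{25025}{569}$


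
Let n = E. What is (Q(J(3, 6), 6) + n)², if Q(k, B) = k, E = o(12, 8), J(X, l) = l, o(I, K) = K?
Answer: 196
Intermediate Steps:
E = 8
n = 8
(Q(J(3, 6), 6) + n)² = (6 + 8)² = 14² = 196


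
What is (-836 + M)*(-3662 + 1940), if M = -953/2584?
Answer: 1860773397/1292 ≈ 1.4402e+6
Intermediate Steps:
M = -953/2584 (M = -953*1/2584 = -953/2584 ≈ -0.36881)
(-836 + M)*(-3662 + 1940) = (-836 - 953/2584)*(-3662 + 1940) = -2161177/2584*(-1722) = 1860773397/1292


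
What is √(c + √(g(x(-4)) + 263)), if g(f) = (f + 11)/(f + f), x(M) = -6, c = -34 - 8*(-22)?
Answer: √(5112 + 6*√9453)/6 ≈ 12.578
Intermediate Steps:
c = 142 (c = -34 + 176 = 142)
g(f) = (11 + f)/(2*f) (g(f) = (11 + f)/((2*f)) = (11 + f)*(1/(2*f)) = (11 + f)/(2*f))
√(c + √(g(x(-4)) + 263)) = √(142 + √((½)*(11 - 6)/(-6) + 263)) = √(142 + √((½)*(-⅙)*5 + 263)) = √(142 + √(-5/12 + 263)) = √(142 + √(3151/12)) = √(142 + √9453/6)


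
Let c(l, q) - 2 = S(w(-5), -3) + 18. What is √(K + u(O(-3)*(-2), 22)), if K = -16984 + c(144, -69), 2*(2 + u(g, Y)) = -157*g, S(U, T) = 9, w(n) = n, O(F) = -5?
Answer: I*√17742 ≈ 133.2*I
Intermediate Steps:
u(g, Y) = -2 - 157*g/2 (u(g, Y) = -2 + (-157*g)/2 = -2 - 157*g/2)
c(l, q) = 29 (c(l, q) = 2 + (9 + 18) = 2 + 27 = 29)
K = -16955 (K = -16984 + 29 = -16955)
√(K + u(O(-3)*(-2), 22)) = √(-16955 + (-2 - (-785)*(-2)/2)) = √(-16955 + (-2 - 157/2*10)) = √(-16955 + (-2 - 785)) = √(-16955 - 787) = √(-17742) = I*√17742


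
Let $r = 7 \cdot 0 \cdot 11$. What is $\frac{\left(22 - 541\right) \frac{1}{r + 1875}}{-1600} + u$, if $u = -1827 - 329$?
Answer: $- \frac{2155999827}{1000000} \approx -2156.0$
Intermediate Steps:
$r = 0$ ($r = 0 \cdot 11 = 0$)
$u = -2156$
$\frac{\left(22 - 541\right) \frac{1}{r + 1875}}{-1600} + u = \frac{\left(22 - 541\right) \frac{1}{0 + 1875}}{-1600} - 2156 = - \frac{519}{1875} \left(- \frac{1}{1600}\right) - 2156 = \left(-519\right) \frac{1}{1875} \left(- \frac{1}{1600}\right) - 2156 = \left(- \frac{173}{625}\right) \left(- \frac{1}{1600}\right) - 2156 = \frac{173}{1000000} - 2156 = - \frac{2155999827}{1000000}$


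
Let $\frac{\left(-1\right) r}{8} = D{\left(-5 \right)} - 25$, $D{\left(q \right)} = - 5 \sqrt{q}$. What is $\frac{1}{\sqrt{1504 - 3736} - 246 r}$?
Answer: $\frac{i}{6 \left(- \sqrt{62} - 8200 i + 1640 \sqrt{5}\right)} \approx -1.695 \cdot 10^{-5} + 7.5639 \cdot 10^{-6} i$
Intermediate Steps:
$r = 200 + 40 i \sqrt{5}$ ($r = - 8 \left(- 5 \sqrt{-5} - 25\right) = - 8 \left(- 5 i \sqrt{5} - 25\right) = - 8 \left(-25 - 5 i \sqrt{5}\right) = 200 + 40 i \sqrt{5} \approx 200.0 + 89.443 i$)
$\frac{1}{\sqrt{1504 - 3736} - 246 r} = \frac{1}{\sqrt{1504 - 3736} - 246 \left(200 + 40 i \sqrt{5}\right)} = \frac{1}{\sqrt{-2232} - \left(49200 + 9840 i \sqrt{5}\right)} = \frac{1}{6 i \sqrt{62} - \left(49200 + 9840 i \sqrt{5}\right)} = \frac{1}{-49200 - 9840 i \sqrt{5} + 6 i \sqrt{62}}$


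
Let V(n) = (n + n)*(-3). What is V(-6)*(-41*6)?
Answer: -8856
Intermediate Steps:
V(n) = -6*n (V(n) = (2*n)*(-3) = -6*n)
V(-6)*(-41*6) = (-6*(-6))*(-41*6) = 36*(-246) = -8856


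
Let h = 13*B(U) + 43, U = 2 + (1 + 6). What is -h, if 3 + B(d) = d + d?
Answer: -238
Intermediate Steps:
U = 9 (U = 2 + 7 = 9)
B(d) = -3 + 2*d (B(d) = -3 + (d + d) = -3 + 2*d)
h = 238 (h = 13*(-3 + 2*9) + 43 = 13*(-3 + 18) + 43 = 13*15 + 43 = 195 + 43 = 238)
-h = -1*238 = -238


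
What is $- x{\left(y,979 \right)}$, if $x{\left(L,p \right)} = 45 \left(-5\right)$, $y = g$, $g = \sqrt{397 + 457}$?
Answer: $225$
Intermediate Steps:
$g = \sqrt{854} \approx 29.223$
$y = \sqrt{854} \approx 29.223$
$x{\left(L,p \right)} = -225$
$- x{\left(y,979 \right)} = \left(-1\right) \left(-225\right) = 225$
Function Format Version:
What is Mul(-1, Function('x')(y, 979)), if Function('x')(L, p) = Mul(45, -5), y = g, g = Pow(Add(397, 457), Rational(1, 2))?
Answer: 225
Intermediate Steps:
g = Pow(854, Rational(1, 2)) ≈ 29.223
y = Pow(854, Rational(1, 2)) ≈ 29.223
Function('x')(L, p) = -225
Mul(-1, Function('x')(y, 979)) = Mul(-1, -225) = 225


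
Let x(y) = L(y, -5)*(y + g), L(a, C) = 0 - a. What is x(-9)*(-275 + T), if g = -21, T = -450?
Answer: 195750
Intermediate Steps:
L(a, C) = -a
x(y) = -y*(-21 + y) (x(y) = (-y)*(y - 21) = (-y)*(-21 + y) = -y*(-21 + y))
x(-9)*(-275 + T) = (-9*(21 - 1*(-9)))*(-275 - 450) = -9*(21 + 9)*(-725) = -9*30*(-725) = -270*(-725) = 195750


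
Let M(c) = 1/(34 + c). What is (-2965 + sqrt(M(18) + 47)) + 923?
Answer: -2042 + sqrt(31785)/26 ≈ -2035.1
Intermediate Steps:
(-2965 + sqrt(M(18) + 47)) + 923 = (-2965 + sqrt(1/(34 + 18) + 47)) + 923 = (-2965 + sqrt(1/52 + 47)) + 923 = (-2965 + sqrt(2445/52)) + 923 = (-2965 + sqrt(31785)/26) + 923 = -2042 + sqrt(31785)/26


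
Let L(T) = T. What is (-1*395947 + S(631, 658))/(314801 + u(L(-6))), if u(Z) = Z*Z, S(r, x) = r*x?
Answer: 19251/314837 ≈ 0.061146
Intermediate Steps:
u(Z) = Z**2
(-1*395947 + S(631, 658))/(314801 + u(L(-6))) = (-1*395947 + 631*658)/(314801 + (-6)**2) = (-395947 + 415198)/(314801 + 36) = 19251/314837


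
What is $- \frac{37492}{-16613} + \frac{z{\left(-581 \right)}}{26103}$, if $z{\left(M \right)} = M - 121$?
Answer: $\frac{322330450}{144549713} \approx 2.2299$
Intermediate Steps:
$z{\left(M \right)} = -121 + M$
$- \frac{37492}{-16613} + \frac{z{\left(-581 \right)}}{26103} = - \frac{37492}{-16613} + \frac{-121 - 581}{26103} = \left(-37492\right) \left(- \frac{1}{16613}\right) - \frac{234}{8701} = \frac{37492}{16613} - \frac{234}{8701} = \frac{322330450}{144549713}$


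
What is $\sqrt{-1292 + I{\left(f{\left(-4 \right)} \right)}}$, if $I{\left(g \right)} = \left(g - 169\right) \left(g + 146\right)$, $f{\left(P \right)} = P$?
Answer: $i \sqrt{25858} \approx 160.8 i$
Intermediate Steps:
$I{\left(g \right)} = \left(-169 + g\right) \left(146 + g\right)$
$\sqrt{-1292 + I{\left(f{\left(-4 \right)} \right)}} = \sqrt{-1292 - \left(24582 - 16\right)} = \sqrt{-1292 + \left(-24674 + 16 + 92\right)} = \sqrt{-1292 - 24566} = \sqrt{-25858} = i \sqrt{25858}$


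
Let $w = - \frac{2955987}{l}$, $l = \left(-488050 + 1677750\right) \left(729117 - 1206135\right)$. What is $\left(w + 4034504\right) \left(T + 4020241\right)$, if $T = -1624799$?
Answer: $\frac{304702160750400172168003}{31528239700} \approx 9.6644 \cdot 10^{12}$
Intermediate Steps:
$l = -567508314600$ ($l = 1189700 \left(-477018\right) = -567508314600$)
$w = \frac{328443}{63056479400}$ ($w = - \frac{2955987}{-567508314600} = \left(-2955987\right) \left(- \frac{1}{567508314600}\right) = \frac{328443}{63056479400} \approx 5.2087 \cdot 10^{-6}$)
$\left(w + 4034504\right) \left(T + 4020241\right) = \left(\frac{328443}{63056479400} + 4034504\right) \left(-1624799 + 4020241\right) = \frac{254401618365546043}{63056479400} \cdot 2395442 = \frac{304702160750400172168003}{31528239700}$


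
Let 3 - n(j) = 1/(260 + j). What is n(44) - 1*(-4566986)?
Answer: 1388364655/304 ≈ 4.5670e+6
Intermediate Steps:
n(j) = 3 - 1/(260 + j)
n(44) - 1*(-4566986) = (779 + 3*44)/(260 + 44) - 1*(-4566986) = (779 + 132)/304 + 4566986 = (1/304)*911 + 4566986 = 911/304 + 4566986 = 1388364655/304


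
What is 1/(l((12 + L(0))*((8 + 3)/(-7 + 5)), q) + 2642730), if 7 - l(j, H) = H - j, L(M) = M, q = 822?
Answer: 1/2641849 ≈ 3.7852e-7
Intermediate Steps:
l(j, H) = 7 + j - H (l(j, H) = 7 - (H - j) = 7 + (j - H) = 7 + j - H)
1/(l((12 + L(0))*((8 + 3)/(-7 + 5)), q) + 2642730) = 1/((7 + (12 + 0)*((8 + 3)/(-7 + 5)) - 1*822) + 2642730) = 1/((7 + 12*(11/(-2)) - 822) + 2642730) = 1/((7 + 12*(11*(-½)) - 822) + 2642730) = 1/((7 + 12*(-11/2) - 822) + 2642730) = 1/((7 - 66 - 822) + 2642730) = 1/(-881 + 2642730) = 1/2641849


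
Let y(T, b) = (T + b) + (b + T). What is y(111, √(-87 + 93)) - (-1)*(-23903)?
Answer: -23681 + 2*√6 ≈ -23676.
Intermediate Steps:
y(T, b) = 2*T + 2*b (y(T, b) = (T + b) + (T + b) = 2*T + 2*b)
y(111, √(-87 + 93)) - (-1)*(-23903) = (2*111 + 2*√(-87 + 93)) - (-1)*(-23903) = (222 + 2*√6) - 1*23903 = (222 + 2*√6) - 23903 = -23681 + 2*√6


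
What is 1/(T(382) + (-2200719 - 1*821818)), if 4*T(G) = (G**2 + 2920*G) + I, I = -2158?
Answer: -2/5415471 ≈ -3.6931e-7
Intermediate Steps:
T(G) = -1079/2 + 730*G + G**2/4 (T(G) = ((G**2 + 2920*G) - 2158)/4 = (-2158 + G**2 + 2920*G)/4 = -1079/2 + 730*G + G**2/4)
1/(T(382) + (-2200719 - 1*821818)) = 1/((-1079/2 + 730*382 + (1/4)*382**2) + (-2200719 - 1*821818)) = 1/((-1079/2 + 278860 + (1/4)*145924) + (-2200719 - 821818)) = 1/((-1079/2 + 278860 + 36481) - 3022537) = 1/(629603/2 - 3022537) = 1/(-5415471/2) = -2/5415471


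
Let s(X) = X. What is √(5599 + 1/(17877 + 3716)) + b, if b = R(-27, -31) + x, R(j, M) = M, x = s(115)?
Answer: 84 + 2*√652644149586/21593 ≈ 158.83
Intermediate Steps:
x = 115
b = 84 (b = -31 + 115 = 84)
√(5599 + 1/(17877 + 3716)) + b = √(5599 + 1/(17877 + 3716)) + 84 = √(5599 + 1/21593) + 84 = √(120899208/21593) + 84 = 2*√652644149586/21593 + 84 = 84 + 2*√652644149586/21593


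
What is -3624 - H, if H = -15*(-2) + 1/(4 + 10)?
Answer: -51157/14 ≈ -3654.1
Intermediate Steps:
H = 421/14 (H = 30 + 1/14 = 421/14 ≈ 30.071)
-3624 - H = -3624 - 1*421/14 = -3624 - 421/14 = -51157/14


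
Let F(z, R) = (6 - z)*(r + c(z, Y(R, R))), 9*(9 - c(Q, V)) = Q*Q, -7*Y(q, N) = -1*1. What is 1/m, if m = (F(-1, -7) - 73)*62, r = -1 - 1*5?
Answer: -9/29450 ≈ -0.00030560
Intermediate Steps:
Y(q, N) = ⅐ (Y(q, N) = -(-1)/7 = -⅐*(-1) = ⅐)
c(Q, V) = 9 - Q²/9 (c(Q, V) = 9 - Q*Q/9 = 9 - Q²/9)
r = -6 (r = -1 - 5 = -6)
F(z, R) = (3 - z²/9)*(6 - z) (F(z, R) = (6 - z)*(-6 + (9 - z²/9)) = (6 - z)*(3 - z²/9) = (3 - z²/9)*(6 - z))
m = -29450/9 (m = ((18 - 3*(-1) - ⅔*(-1)² + (⅑)*(-1)³) - 73)*62 = ((18 + 3 - ⅔*1 + (⅑)*(-1)) - 73)*62 = ((18 + 3 - ⅔ - ⅑) - 73)*62 = (182/9 - 73)*62 = -475/9*62 = -29450/9 ≈ -3272.2)
1/m = 1/(-29450/9) = -9/29450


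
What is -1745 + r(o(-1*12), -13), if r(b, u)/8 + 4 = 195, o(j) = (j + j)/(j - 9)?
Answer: -217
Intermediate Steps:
o(j) = 2*j/(-9 + j) (o(j) = (2*j)/(-9 + j) = 2*j/(-9 + j))
r(b, u) = 1528 (r(b, u) = -32 + 8*195 = -32 + 1560 = 1528)
-1745 + r(o(-1*12), -13) = -1745 + 1528 = -217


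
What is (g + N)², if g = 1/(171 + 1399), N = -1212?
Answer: 3620796259921/2464900 ≈ 1.4689e+6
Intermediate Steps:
g = 1/1570 ≈ 0.00063694
(g + N)² = (1/1570 - 1212)² = (-1902839/1570)² = 3620796259921/2464900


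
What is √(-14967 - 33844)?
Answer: I*√48811 ≈ 220.93*I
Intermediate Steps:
√(-14967 - 33844) = √(-48811) = I*√48811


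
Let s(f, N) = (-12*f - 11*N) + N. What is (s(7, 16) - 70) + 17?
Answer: -297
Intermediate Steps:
s(f, N) = -12*f - 10*N
(s(7, 16) - 70) + 17 = ((-12*7 - 10*16) - 70) + 17 = ((-84 - 160) - 70) + 17 = (-244 - 70) + 17 = -314 + 17 = -297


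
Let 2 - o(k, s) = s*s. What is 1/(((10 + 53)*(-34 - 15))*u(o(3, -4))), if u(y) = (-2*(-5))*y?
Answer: 1/432180 ≈ 2.3138e-6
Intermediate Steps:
o(k, s) = 2 - s**2 (o(k, s) = 2 - s*s = 2 - s**2)
u(y) = 10*y
1/(((10 + 53)*(-34 - 15))*u(o(3, -4))) = 1/(((10 + 53)*(-34 - 15))*(10*(2 - 1*(-4)**2))) = 1/((63*(-49))*(10*(2 - 1*16))) = 1/(-30870*(2 - 16)) = 1/(-30870*(-14)) = 1/(-3087*(-140)) = 1/432180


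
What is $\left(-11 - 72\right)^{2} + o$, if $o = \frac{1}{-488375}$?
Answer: $\frac{3364415374}{488375} \approx 6889.0$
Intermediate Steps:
$o = - \frac{1}{488375} \approx -2.0476 \cdot 10^{-6}$
$\left(-11 - 72\right)^{2} + o = \left(-11 - 72\right)^{2} - \frac{1}{488375} = \left(-83\right)^{2} - \frac{1}{488375} = 6889 - \frac{1}{488375} = \frac{3364415374}{488375}$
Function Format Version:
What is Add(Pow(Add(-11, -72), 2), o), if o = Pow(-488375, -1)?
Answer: Rational(3364415374, 488375) ≈ 6889.0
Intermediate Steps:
o = Rational(-1, 488375) ≈ -2.0476e-6
Add(Pow(Add(-11, -72), 2), o) = Add(Pow(Add(-11, -72), 2), Rational(-1, 488375)) = Add(Pow(-83, 2), Rational(-1, 488375)) = Add(6889, Rational(-1, 488375)) = Rational(3364415374, 488375)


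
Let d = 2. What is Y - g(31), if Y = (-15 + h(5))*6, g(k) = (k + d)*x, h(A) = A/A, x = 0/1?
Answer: -84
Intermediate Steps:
x = 0 (x = 0*1 = 0)
h(A) = 1
g(k) = 0 (g(k) = (k + 2)*0 = (2 + k)*0 = 0)
Y = -84 (Y = (-15 + 1)*6 = -14*6 = -84)
Y - g(31) = -84 - 1*0 = -84 + 0 = -84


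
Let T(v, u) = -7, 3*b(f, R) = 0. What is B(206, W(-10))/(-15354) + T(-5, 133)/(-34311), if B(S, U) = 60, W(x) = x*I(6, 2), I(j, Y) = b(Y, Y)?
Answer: -36133/9755761 ≈ -0.0037038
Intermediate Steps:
b(f, R) = 0 (b(f, R) = (1/3)*0 = 0)
I(j, Y) = 0
W(x) = 0 (W(x) = x*0 = 0)
B(206, W(-10))/(-15354) + T(-5, 133)/(-34311) = 60/(-15354) - 7/(-34311) = 60*(-1/15354) - 7*(-1/34311) = -10/2559 + 7/34311 = -36133/9755761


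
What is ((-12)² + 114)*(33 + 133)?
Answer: 42828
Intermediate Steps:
((-12)² + 114)*(33 + 133) = (144 + 114)*166 = 258*166 = 42828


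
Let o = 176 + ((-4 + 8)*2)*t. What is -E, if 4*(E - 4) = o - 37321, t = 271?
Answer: 34961/4 ≈ 8740.3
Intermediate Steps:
o = 2344 (o = 176 + ((-4 + 8)*2)*271 = 176 + (4*2)*271 = 176 + 8*271 = 176 + 2168 = 2344)
E = -34961/4 (E = 4 + (2344 - 37321)/4 = 4 + (1/4)*(-34977) = 4 - 34977/4 = -34961/4 ≈ -8740.3)
-E = -1*(-34961/4) = 34961/4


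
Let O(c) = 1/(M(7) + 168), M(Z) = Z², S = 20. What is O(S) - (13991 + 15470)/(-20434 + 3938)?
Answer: 6409533/3579632 ≈ 1.7906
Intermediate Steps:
O(c) = 1/217 (O(c) = 1/(7² + 168) = 1/(49 + 168) = 1/217)
O(S) - (13991 + 15470)/(-20434 + 3938) = 1/217 - (13991 + 15470)/(-20434 + 3938) = 1/217 - 29461/(-16496) = 1/217 - 29461*(-1)/16496 = 1/217 - 1*(-29461/16496) = 1/217 + 29461/16496 = 6409533/3579632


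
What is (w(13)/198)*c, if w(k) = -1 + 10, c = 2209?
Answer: 2209/22 ≈ 100.41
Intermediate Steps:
w(k) = 9
(w(13)/198)*c = (9/198)*2209 = (9*(1/198))*2209 = (1/22)*2209 = 2209/22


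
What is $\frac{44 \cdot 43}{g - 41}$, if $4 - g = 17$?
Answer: $- \frac{946}{27} \approx -35.037$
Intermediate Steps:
$g = -13$ ($g = 4 - 17 = -13$)
$\frac{44 \cdot 43}{g - 41} = \frac{44 \cdot 43}{-13 - 41} = \frac{1892}{-54} = 1892 \left(- \frac{1}{54}\right) = - \frac{946}{27}$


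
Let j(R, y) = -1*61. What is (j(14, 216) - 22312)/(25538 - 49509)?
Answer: 22373/23971 ≈ 0.93334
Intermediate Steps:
j(R, y) = -61
(j(14, 216) - 22312)/(25538 - 49509) = (-61 - 22312)/(25538 - 49509) = -22373/(-23971) = -22373*(-1/23971) = 22373/23971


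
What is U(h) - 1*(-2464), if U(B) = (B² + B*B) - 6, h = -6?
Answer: 2530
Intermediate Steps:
U(B) = -6 + 2*B² (U(B) = (B² + B²) - 6 = 2*B² - 6 = -6 + 2*B²)
U(h) - 1*(-2464) = (-6 + 2*(-6)²) - 1*(-2464) = (-6 + 2*36) + 2464 = (-6 + 72) + 2464 = 66 + 2464 = 2530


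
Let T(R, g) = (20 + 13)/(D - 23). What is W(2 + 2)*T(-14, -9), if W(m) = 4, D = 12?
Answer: -12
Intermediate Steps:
T(R, g) = -3 (T(R, g) = (20 + 13)/(12 - 23) = 33/(-11) = 33*(-1/11) = -3)
W(2 + 2)*T(-14, -9) = 4*(-3) = -12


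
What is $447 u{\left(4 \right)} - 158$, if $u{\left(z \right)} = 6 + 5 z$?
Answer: $11464$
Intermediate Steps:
$447 u{\left(4 \right)} - 158 = 447 \left(6 + 5 \cdot 4\right) - 158 = 447 \left(6 + 20\right) - 158 = 447 \cdot 26 - 158 = 11622 - 158 = 11464$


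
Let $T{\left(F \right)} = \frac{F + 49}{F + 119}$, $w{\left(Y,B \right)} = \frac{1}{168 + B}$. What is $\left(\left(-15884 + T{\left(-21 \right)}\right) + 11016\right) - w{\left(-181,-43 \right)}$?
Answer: $- \frac{4259257}{875} \approx -4867.7$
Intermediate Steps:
$T{\left(F \right)} = \frac{49 + F}{119 + F}$
$\left(\left(-15884 + T{\left(-21 \right)}\right) + 11016\right) - w{\left(-181,-43 \right)} = \left(\left(-15884 + \frac{49 - 21}{119 - 21}\right) + 11016\right) - \frac{1}{168 - 43} = \left(\left(-15884 + \frac{1}{98} \cdot 28\right) + 11016\right) - \frac{1}{125} = \left(\left(-15884 + \frac{2}{7}\right) + 11016\right) - \frac{1}{125} = \left(- \frac{111186}{7} + 11016\right) - \frac{1}{125} = - \frac{34074}{7} - \frac{1}{125} = - \frac{4259257}{875}$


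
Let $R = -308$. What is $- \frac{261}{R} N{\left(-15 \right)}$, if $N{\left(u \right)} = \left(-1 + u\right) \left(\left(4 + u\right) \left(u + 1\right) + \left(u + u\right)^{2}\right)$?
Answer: $- \frac{1100376}{77} \approx -14291.0$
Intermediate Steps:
$N{\left(u \right)} = \left(-1 + u\right) \left(4 u^{2} + \left(1 + u\right) \left(4 + u\right)\right)$ ($N{\left(u \right)} = \left(-1 + u\right) \left(\left(4 + u\right) \left(1 + u\right) + \left(2 u\right)^{2}\right) = \left(-1 + u\right) \left(\left(1 + u\right) \left(4 + u\right) + 4 u^{2}\right) = \left(-1 + u\right) \left(4 u^{2} + \left(1 + u\right) \left(4 + u\right)\right)$)
$- \frac{261}{R} N{\left(-15 \right)} = - \frac{261}{-308} \left(-4 - -15 + 5 \left(-15\right)^{3}\right) = \left(-261\right) \left(- \frac{1}{308}\right) \left(-4 + 15 + 5 \left(-3375\right)\right) = \frac{261 \left(-4 + 15 - 16875\right)}{308} = \frac{261}{308} \left(-16864\right) = - \frac{1100376}{77}$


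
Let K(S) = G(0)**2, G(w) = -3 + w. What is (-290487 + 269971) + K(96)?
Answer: -20507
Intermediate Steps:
K(S) = 9 (K(S) = (-3 + 0)**2 = (-3)**2 = 9)
(-290487 + 269971) + K(96) = (-290487 + 269971) + 9 = -20516 + 9 = -20507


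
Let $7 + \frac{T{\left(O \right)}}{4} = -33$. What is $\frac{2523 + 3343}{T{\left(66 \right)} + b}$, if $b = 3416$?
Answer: $\frac{2933}{1628} \approx 1.8016$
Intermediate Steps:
$T{\left(O \right)} = -160$ ($T{\left(O \right)} = -28 + 4 \left(-33\right) = -28 - 132 = -160$)
$\frac{2523 + 3343}{T{\left(66 \right)} + b} = \frac{2523 + 3343}{-160 + 3416} = \frac{5866}{3256} = 5866 \cdot \frac{1}{3256} = \frac{2933}{1628}$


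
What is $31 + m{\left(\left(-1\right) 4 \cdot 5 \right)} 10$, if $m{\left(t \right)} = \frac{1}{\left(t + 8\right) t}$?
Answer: $\frac{745}{24} \approx 31.042$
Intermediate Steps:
$m{\left(t \right)} = \frac{1}{t \left(8 + t\right)}$ ($m{\left(t \right)} = \frac{1}{\left(8 + t\right) t} = \frac{1}{t \left(8 + t\right)}$)
$31 + m{\left(\left(-1\right) 4 \cdot 5 \right)} 10 = 31 + \frac{1}{\left(-1\right) 4 \cdot 5 \left(8 + \left(-1\right) 4 \cdot 5\right)} 10 = 31 + \frac{1}{\left(-4\right) 5 \left(8 - 20\right)} 10 = 31 + \frac{1}{\left(-20\right) \left(8 - 20\right)} 10 = 31 + - \frac{1}{20 \left(-12\right)} 10 = 31 + \left(- \frac{1}{20}\right) \left(- \frac{1}{12}\right) 10 = 31 + \frac{1}{240} \cdot 10 = 31 + \frac{1}{24} = \frac{745}{24}$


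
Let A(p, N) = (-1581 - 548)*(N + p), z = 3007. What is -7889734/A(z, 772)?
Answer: 7889734/8045491 ≈ 0.98064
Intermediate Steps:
A(p, N) = -2129*N - 2129*p (A(p, N) = -2129*(N + p) = -2129*N - 2129*p)
-7889734/A(z, 772) = -7889734/(-2129*772 - 2129*3007) = -7889734/(-1643588 - 6401903) = -7889734/(-8045491) = -7889734*(-1/8045491) = 7889734/8045491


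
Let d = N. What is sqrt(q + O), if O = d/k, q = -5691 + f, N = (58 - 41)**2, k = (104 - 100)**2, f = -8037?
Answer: I*sqrt(219359)/4 ≈ 117.09*I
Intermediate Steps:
k = 16 (k = 4**2 = 16)
N = 289 (N = 17**2 = 289)
d = 289
q = -13728 (q = -5691 - 8037 = -13728)
O = 289/16 ≈ 18.063
sqrt(q + O) = sqrt(-13728 + 289/16) = sqrt(-219359/16) = I*sqrt(219359)/4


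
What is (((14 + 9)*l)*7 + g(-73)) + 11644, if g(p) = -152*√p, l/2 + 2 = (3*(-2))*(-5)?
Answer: 20660 - 152*I*√73 ≈ 20660.0 - 1298.7*I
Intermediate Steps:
l = 56 (l = -4 + 2*((3*(-2))*(-5)) = -4 + 2*(-6*(-5)) = -4 + 2*30 = -4 + 60 = 56)
(((14 + 9)*l)*7 + g(-73)) + 11644 = (((14 + 9)*56)*7 - 152*I*√73) + 11644 = ((23*56)*7 - 152*I*√73) + 11644 = (1288*7 - 152*I*√73) + 11644 = (9016 - 152*I*√73) + 11644 = 20660 - 152*I*√73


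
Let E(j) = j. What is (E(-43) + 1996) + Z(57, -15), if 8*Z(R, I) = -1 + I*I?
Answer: 1981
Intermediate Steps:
Z(R, I) = -1/8 + I**2/8 (Z(R, I) = (-1 + I*I)/8 = (-1 + I**2)/8 = -1/8 + I**2/8)
(E(-43) + 1996) + Z(57, -15) = (-43 + 1996) + (-1/8 + (1/8)*(-15)**2) = 1953 + (-1/8 + (1/8)*225) = 1953 + (-1/8 + 225/8) = 1953 + 28 = 1981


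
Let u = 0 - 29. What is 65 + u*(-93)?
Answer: 2762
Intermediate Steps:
u = -29
65 + u*(-93) = 65 - 29*(-93) = 65 + 2697 = 2762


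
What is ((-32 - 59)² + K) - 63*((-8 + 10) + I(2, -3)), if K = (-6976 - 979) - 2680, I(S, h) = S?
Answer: -2606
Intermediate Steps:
K = -10635 (K = -7955 - 2680 = -10635)
((-32 - 59)² + K) - 63*((-8 + 10) + I(2, -3)) = ((-32 - 59)² - 10635) - 63*((-8 + 10) + 2) = ((-91)² - 10635) - 63*(2 + 2) = (8281 - 10635) - 63*4 = -2354 - 252 = -2606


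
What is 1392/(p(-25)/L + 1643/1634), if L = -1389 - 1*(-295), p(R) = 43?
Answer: 622083408/431795 ≈ 1440.7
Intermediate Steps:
L = -1094 (L = -1389 + 295 = -1094)
1392/(p(-25)/L + 1643/1634) = 1392/(43/(-1094) + 1643/1634) = 1392/(43*(-1/1094) + 1643*(1/1634)) = 1392/(-43/1094 + 1643/1634) = 1392/(431795/446899) = 1392*(446899/431795) = 622083408/431795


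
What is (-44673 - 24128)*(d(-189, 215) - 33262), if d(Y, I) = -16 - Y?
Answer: 2276556289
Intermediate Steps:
(-44673 - 24128)*(d(-189, 215) - 33262) = (-44673 - 24128)*((-16 - 1*(-189)) - 33262) = -68801*((-16 + 189) - 33262) = -68801*(173 - 33262) = -68801*(-33089) = 2276556289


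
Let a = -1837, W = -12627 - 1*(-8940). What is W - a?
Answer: -1850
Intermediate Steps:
W = -3687 (W = -12627 + 8940 = -3687)
W - a = -3687 - 1*(-1837) = -3687 + 1837 = -1850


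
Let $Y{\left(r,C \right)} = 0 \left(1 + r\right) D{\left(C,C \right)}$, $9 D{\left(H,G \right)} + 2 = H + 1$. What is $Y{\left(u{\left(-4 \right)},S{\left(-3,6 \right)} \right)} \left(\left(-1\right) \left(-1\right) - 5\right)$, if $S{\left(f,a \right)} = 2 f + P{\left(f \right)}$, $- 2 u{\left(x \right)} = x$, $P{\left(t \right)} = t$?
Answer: $0$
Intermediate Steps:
$u{\left(x \right)} = - \frac{x}{2}$
$D{\left(H,G \right)} = - \frac{1}{9} + \frac{H}{9}$ ($D{\left(H,G \right)} = - \frac{2}{9} + \frac{H + 1}{9} = - \frac{2}{9} + \frac{1 + H}{9} = - \frac{2}{9} + \left(\frac{1}{9} + \frac{H}{9}\right) = - \frac{1}{9} + \frac{H}{9}$)
$S{\left(f,a \right)} = 3 f$ ($S{\left(f,a \right)} = 2 f + f = 3 f$)
$Y{\left(r,C \right)} = 0$ ($Y{\left(r,C \right)} = 0 \left(1 + r\right) \left(- \frac{1}{9} + \frac{C}{9}\right) = 0 \left(- \frac{1}{9} + \frac{C}{9}\right) = 0$)
$Y{\left(u{\left(-4 \right)},S{\left(-3,6 \right)} \right)} \left(\left(-1\right) \left(-1\right) - 5\right) = 0 \left(\left(-1\right) \left(-1\right) - 5\right) = 0 \left(1 - 5\right) = 0 \left(-4\right) = 0$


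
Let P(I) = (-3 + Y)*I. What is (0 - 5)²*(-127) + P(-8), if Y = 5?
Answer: -3191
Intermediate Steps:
P(I) = 2*I (P(I) = (-3 + 5)*I = 2*I)
(0 - 5)²*(-127) + P(-8) = (0 - 5)²*(-127) + 2*(-8) = (-5)²*(-127) - 16 = 25*(-127) - 16 = -3175 - 16 = -3191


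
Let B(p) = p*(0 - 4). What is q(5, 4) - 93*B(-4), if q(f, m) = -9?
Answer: -1497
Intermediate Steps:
B(p) = -4*p (B(p) = p*(-4) = -4*p)
q(5, 4) - 93*B(-4) = -9 - (-372)*(-4) = -9 - 93*16 = -9 - 1488 = -1497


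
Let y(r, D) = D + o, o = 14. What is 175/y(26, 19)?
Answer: 175/33 ≈ 5.3030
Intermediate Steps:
y(r, D) = 14 + D (y(r, D) = D + 14 = 14 + D)
175/y(26, 19) = 175/(14 + 19) = 175/33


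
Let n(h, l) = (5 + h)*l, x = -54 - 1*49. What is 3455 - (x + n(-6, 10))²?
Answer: -9314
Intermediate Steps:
x = -103 (x = -54 - 49 = -103)
n(h, l) = l*(5 + h)
3455 - (x + n(-6, 10))² = 3455 - (-103 + 10*(5 - 6))² = 3455 - (-103 + 10*(-1))² = 3455 - (-103 - 10)² = 3455 - 1*(-113)² = 3455 - 1*12769 = 3455 - 12769 = -9314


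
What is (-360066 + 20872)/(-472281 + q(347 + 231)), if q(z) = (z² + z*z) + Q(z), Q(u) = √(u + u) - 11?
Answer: -169597/97955 ≈ -1.7314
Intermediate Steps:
Q(u) = -11 + √2*√u (Q(u) = √(2*u) - 11 = √2*√u - 11 = -11 + √2*√u)
q(z) = -11 + 2*z² + √2*√z (q(z) = (z² + z*z) + (-11 + √2*√z) = (z² + z²) + (-11 + √2*√z) = 2*z² + (-11 + √2*√z) = -11 + 2*z² + √2*√z)
(-360066 + 20872)/(-472281 + q(347 + 231)) = (-360066 + 20872)/(-472281 + (-11 + 2*(347 + 231)² + √2*√(347 + 231))) = -339194/(-472281 + (-11 + 2*578² + √2*√578)) = -339194/(-472281 + (-11 + 2*334084 + √2*(17*√2))) = -339194/(-472281 + (-11 + 668168 + 34)) = -339194/(-472281 + 668191) = -339194/195910 = -339194*1/195910 = -169597/97955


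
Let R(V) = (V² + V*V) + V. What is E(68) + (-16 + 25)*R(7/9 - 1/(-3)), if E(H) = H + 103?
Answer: 1829/9 ≈ 203.22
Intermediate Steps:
E(H) = 103 + H
R(V) = V + 2*V² (R(V) = (V² + V²) + V = 2*V² + V = V + 2*V²)
E(68) + (-16 + 25)*R(7/9 - 1/(-3)) = (103 + 68) + (-16 + 25)*((7/9 - 1/(-3))*(1 + 2*(7/9 - 1/(-3)))) = 171 + 9*((7*(⅑) - 1*(-⅓))*(1 + 2*(7*(⅑) - 1*(-⅓)))) = 171 + 9*((7/9 + ⅓)*(1 + 2*(7/9 + ⅓))) = 171 + 9*(10*(1 + 2*(10/9))/9) = 171 + 9*(10*(1 + 20/9)/9) = 171 + 9*((10/9)*(29/9)) = 171 + 9*(290/81) = 171 + 290/9 = 1829/9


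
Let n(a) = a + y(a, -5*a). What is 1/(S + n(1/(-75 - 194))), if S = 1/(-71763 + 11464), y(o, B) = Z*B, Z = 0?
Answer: -16220431/60568 ≈ -267.81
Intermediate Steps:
y(o, B) = 0 (y(o, B) = 0*B = 0)
S = -1/60299 (S = 1/(-60299) = -1/60299 ≈ -1.6584e-5)
n(a) = a (n(a) = a + 0 = a)
1/(S + n(1/(-75 - 194))) = 1/(-1/60299 + 1/(-75 - 194)) = 1/(-1/60299 + 1/(-269)) = 1/(-1/60299 - 1/269) = 1/(-60568/16220431) = -16220431/60568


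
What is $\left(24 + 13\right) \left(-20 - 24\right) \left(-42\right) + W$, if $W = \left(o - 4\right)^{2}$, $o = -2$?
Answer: $68412$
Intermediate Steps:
$W = 36$ ($W = \left(-2 - 4\right)^{2} = \left(-6\right)^{2} = 36$)
$\left(24 + 13\right) \left(-20 - 24\right) \left(-42\right) + W = \left(24 + 13\right) \left(-20 - 24\right) \left(-42\right) + 36 = 37 \left(-44\right) \left(-42\right) + 36 = \left(-1628\right) \left(-42\right) + 36 = 68376 + 36 = 68412$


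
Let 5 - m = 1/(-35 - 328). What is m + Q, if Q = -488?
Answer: -175328/363 ≈ -483.00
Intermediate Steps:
m = 1816/363 (m = 5 - 1/(-35 - 328) = 5 - 1/(-363) = 5 - 1*(-1/363) = 5 + 1/363 = 1816/363 ≈ 5.0028)
m + Q = 1816/363 - 488 = -175328/363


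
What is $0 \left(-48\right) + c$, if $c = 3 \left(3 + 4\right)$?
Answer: $21$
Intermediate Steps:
$c = 21$ ($c = 3 \cdot 7 = 21$)
$0 \left(-48\right) + c = 0 \left(-48\right) + 21 = 0 + 21 = 21$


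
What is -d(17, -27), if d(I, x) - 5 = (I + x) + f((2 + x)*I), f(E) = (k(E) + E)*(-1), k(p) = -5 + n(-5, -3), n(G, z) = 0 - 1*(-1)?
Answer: -424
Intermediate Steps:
n(G, z) = 1 (n(G, z) = 0 + 1 = 1)
k(p) = -4 (k(p) = -5 + 1 = -4)
f(E) = 4 - E (f(E) = (-4 + E)*(-1) = 4 - E)
d(I, x) = 9 + I + x - I*(2 + x) (d(I, x) = 5 + ((I + x) + (4 - (2 + x)*I)) = 5 + ((I + x) + (4 - I*(2 + x))) = 5 + (4 + I + x - I*(2 + x)) = 9 + I + x - I*(2 + x))
-d(17, -27) = -(9 - 27 - 1*17 - 1*17*(-27)) = -(9 - 27 - 17 + 459) = -1*424 = -424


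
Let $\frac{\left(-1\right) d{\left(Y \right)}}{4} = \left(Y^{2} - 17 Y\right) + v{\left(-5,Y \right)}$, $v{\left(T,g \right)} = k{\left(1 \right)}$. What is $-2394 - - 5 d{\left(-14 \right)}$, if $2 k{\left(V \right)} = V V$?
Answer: $-11084$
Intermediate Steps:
$k{\left(V \right)} = \frac{V^{2}}{2}$ ($k{\left(V \right)} = \frac{V V}{2} = \frac{V^{2}}{2}$)
$v{\left(T,g \right)} = \frac{1}{2}$ ($v{\left(T,g \right)} = \frac{1^{2}}{2} = \frac{1}{2} \cdot 1 = \frac{1}{2}$)
$d{\left(Y \right)} = -2 - 4 Y^{2} + 68 Y$ ($d{\left(Y \right)} = - 4 \left(\left(Y^{2} - 17 Y\right) + \frac{1}{2}\right) = - 4 \left(\frac{1}{2} + Y^{2} - 17 Y\right) = -2 - 4 Y^{2} + 68 Y$)
$-2394 - - 5 d{\left(-14 \right)} = -2394 - - 5 \left(-2 - 4 \left(-14\right)^{2} + 68 \left(-14\right)\right) = -2394 - - 5 \left(-2 - 784 - 952\right) = -2394 - \left(-5\right) \left(-1738\right) = -2394 - 8690 = -11084$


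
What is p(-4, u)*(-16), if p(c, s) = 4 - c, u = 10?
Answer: -128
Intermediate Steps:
p(-4, u)*(-16) = (4 - 1*(-4))*(-16) = (4 + 4)*(-16) = 8*(-16) = -128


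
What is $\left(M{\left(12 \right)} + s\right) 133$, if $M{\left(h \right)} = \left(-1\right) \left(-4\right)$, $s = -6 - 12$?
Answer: $-1862$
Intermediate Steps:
$s = -18$ ($s = -6 - 12 = -18$)
$M{\left(h \right)} = 4$
$\left(M{\left(12 \right)} + s\right) 133 = \left(4 - 18\right) 133 = \left(-14\right) 133 = -1862$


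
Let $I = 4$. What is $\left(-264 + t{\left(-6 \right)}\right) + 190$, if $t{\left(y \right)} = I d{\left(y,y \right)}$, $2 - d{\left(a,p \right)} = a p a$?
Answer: $798$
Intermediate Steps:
$d{\left(a,p \right)} = 2 - p a^{2}$ ($d{\left(a,p \right)} = 2 - a p a = 2 - p a^{2}$)
$t{\left(y \right)} = 8 - 4 y^{3}$ ($t{\left(y \right)} = 4 \left(2 - y y^{2}\right) = 4 \left(2 - y^{3}\right) = 8 - 4 y^{3}$)
$\left(-264 + t{\left(-6 \right)}\right) + 190 = \left(-264 - \left(-8 + 4 \left(-6\right)^{3}\right)\right) + 190 = \left(-264 + \left(8 - -864\right)\right) + 190 = \left(-264 + \left(8 + 864\right)\right) + 190 = \left(-264 + 872\right) + 190 = 608 + 190 = 798$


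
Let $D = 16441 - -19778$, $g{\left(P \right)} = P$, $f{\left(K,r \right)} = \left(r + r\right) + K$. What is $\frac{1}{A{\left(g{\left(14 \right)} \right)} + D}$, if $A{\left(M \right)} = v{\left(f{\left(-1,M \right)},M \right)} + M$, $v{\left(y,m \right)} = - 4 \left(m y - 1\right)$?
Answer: $\frac{1}{34725} \approx 2.8798 \cdot 10^{-5}$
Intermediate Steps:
$f{\left(K,r \right)} = K + 2 r$ ($f{\left(K,r \right)} = 2 r + K = K + 2 r$)
$v{\left(y,m \right)} = 4 - 4 m y$ ($v{\left(y,m \right)} = - 4 \left(-1 + m y\right) = 4 - 4 m y$)
$D = 36219$ ($D = 16441 + 19778 = 36219$)
$A{\left(M \right)} = 4 + M - 4 M \left(-1 + 2 M\right)$ ($A{\left(M \right)} = \left(4 - 4 M \left(-1 + 2 M\right)\right) + M = 4 + M - 4 M \left(-1 + 2 M\right)$)
$\frac{1}{A{\left(g{\left(14 \right)} \right)} + D} = \frac{1}{\left(4 - 8 \cdot 14^{2} + 5 \cdot 14\right) + 36219} = \frac{1}{\left(4 - 1568 + 70\right) + 36219} = \frac{1}{-1494 + 36219} = \frac{1}{34725}$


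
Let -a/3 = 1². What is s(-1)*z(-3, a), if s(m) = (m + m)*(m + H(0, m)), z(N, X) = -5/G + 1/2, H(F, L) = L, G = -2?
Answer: 12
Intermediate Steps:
a = -3 (a = -3*1² = -3*1 = -3)
z(N, X) = 3 (z(N, X) = -5/(-2) + 1/2 = -5*(-½) + 1*(½) = 5/2 + ½ = 3)
s(m) = 4*m² (s(m) = (m + m)*(m + m) = (2*m)*(2*m) = 4*m²)
s(-1)*z(-3, a) = (4*(-1)²)*3 = (4*1)*3 = 4*3 = 12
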